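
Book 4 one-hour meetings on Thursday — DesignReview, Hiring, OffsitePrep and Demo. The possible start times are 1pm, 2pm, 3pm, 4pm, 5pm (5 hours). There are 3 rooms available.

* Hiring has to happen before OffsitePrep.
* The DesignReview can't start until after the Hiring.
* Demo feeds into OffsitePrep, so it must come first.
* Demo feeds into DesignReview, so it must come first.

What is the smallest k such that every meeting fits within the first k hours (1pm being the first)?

2 hours

The precedence chain requires at least 2 distinct hours.
With at most 3 per hour and 4 meetings, at least 2 hours are needed.
2 works (last occupied hour: 2pm): for example OffsitePrep -> 2pm; Hiring -> 1pm; Demo -> 1pm; DesignReview -> 2pm.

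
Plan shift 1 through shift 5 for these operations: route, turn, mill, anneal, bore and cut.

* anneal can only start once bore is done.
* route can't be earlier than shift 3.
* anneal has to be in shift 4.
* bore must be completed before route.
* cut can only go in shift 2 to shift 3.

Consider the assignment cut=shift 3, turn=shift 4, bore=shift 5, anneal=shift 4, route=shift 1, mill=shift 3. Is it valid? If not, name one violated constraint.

anneal can only start once bore is done — violated.
cut can only go in shift 2 to shift 3 — holds.
anneal has to be in shift 4 — holds.
route can't be earlier than shift 3 — violated.
bore must be completed before route — violated.

No — it violates: bore must be completed before route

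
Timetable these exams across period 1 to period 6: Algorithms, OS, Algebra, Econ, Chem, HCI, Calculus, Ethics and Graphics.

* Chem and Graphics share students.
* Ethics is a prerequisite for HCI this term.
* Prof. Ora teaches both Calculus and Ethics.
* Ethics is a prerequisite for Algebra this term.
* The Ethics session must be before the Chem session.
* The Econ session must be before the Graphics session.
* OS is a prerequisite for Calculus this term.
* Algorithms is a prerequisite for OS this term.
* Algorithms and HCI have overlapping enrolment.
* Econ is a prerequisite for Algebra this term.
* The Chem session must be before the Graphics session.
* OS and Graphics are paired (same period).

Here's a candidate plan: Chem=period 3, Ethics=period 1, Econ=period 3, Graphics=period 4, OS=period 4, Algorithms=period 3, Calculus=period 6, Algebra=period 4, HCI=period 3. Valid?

No — it violates: Algorithms and HCI have overlapping enrolment

Ethics is a prerequisite for Algebra this term — holds.
Algorithms is a prerequisite for OS this term — holds.
Chem and Graphics share students — holds.
Ethics is a prerequisite for HCI this term — holds.
The Ethics session must be before the Chem session — holds.
OS and Graphics are paired (same period) — holds.
OS is a prerequisite for Calculus this term — holds.
The Chem session must be before the Graphics session — holds.
Econ is a prerequisite for Algebra this term — holds.
Algorithms and HCI have overlapping enrolment — violated.
The Econ session must be before the Graphics session — holds.
Prof. Ora teaches both Calculus and Ethics — holds.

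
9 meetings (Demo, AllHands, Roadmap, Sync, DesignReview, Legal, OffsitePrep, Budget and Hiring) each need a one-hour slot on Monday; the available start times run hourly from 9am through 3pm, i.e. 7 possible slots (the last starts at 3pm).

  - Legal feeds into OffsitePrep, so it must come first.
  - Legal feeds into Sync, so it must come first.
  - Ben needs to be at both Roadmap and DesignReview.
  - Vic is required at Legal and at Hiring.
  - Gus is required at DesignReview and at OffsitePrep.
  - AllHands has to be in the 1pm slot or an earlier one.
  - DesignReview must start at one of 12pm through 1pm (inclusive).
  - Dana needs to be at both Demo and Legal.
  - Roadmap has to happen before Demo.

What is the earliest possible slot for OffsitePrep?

Precedence pushes OffsitePrep to at least 10am.
OffsitePrep at 10am is achievable: Legal -> 9am; DesignReview -> 12pm; Sync -> 10am; Demo -> 10am; AllHands -> 9am; Hiring -> 10am; OffsitePrep -> 10am; Roadmap -> 9am; Budget -> 9am.

10am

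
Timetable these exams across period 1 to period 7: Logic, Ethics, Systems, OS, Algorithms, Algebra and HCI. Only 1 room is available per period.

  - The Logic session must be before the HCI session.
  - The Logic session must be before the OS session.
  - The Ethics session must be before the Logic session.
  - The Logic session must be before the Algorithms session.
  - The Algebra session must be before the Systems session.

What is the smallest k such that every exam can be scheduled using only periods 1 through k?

7 periods

The precedence chain requires at least 3 distinct periods.
With at most 1 per period and 7 exams, at least 7 periods are needed.
7 works (last occupied period: period 7): for example Systems in period 4; HCI in period 7; Logic in period 2; Ethics in period 1; Algorithms in period 6; Algebra in period 3; OS in period 5.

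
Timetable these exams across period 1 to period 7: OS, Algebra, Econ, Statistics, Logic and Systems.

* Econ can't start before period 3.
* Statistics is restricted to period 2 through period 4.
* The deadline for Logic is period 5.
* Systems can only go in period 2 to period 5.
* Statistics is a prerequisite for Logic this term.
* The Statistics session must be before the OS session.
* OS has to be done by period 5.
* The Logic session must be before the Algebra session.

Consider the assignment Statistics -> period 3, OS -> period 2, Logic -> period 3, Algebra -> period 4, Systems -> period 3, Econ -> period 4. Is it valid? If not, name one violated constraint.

No — it violates: The Statistics session must be before the OS session

The deadline for Logic is period 5 — holds.
OS has to be done by period 5 — holds.
The Statistics session must be before the OS session — violated.
Systems can only go in period 2 to period 5 — holds.
Statistics is restricted to period 2 through period 4 — holds.
Econ can't start before period 3 — holds.
The Logic session must be before the Algebra session — holds.
Statistics is a prerequisite for Logic this term — violated.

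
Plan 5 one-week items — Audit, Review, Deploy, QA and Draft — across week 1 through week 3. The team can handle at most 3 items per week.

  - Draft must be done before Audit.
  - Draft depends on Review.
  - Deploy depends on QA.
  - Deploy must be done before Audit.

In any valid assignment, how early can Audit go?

week 3

Precedence pushes Audit to at least week 3.
Audit at week 3 is achievable: Review=week 1, Draft=week 2, QA=week 1, Audit=week 3, Deploy=week 2.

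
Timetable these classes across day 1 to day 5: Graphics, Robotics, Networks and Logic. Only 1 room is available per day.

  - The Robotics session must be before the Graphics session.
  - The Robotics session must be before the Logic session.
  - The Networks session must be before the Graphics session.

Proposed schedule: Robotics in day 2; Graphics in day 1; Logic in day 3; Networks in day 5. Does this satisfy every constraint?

No — it violates: The Networks session must be before the Graphics session

The Networks session must be before the Graphics session — violated.
The Robotics session must be before the Logic session — holds.
The Robotics session must be before the Graphics session — violated.
Only 1 room is available per day — holds.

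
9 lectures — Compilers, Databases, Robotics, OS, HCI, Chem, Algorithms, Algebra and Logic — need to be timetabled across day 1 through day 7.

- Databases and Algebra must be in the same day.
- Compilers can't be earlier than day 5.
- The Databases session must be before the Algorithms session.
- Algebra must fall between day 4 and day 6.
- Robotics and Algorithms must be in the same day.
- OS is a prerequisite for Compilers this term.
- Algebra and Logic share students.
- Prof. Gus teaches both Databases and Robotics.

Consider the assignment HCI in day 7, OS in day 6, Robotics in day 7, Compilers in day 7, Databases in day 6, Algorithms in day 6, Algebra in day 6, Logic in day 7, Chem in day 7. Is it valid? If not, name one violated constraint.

Invalid. Robotics and Algorithms must be in the same day.

Prof. Gus teaches both Databases and Robotics — holds.
The Databases session must be before the Algorithms session — violated.
Robotics and Algorithms must be in the same day — violated.
Algebra and Logic share students — holds.
Algebra must fall between day 4 and day 6 — holds.
Databases and Algebra must be in the same day — holds.
OS is a prerequisite for Compilers this term — holds.
Compilers can't be earlier than day 5 — holds.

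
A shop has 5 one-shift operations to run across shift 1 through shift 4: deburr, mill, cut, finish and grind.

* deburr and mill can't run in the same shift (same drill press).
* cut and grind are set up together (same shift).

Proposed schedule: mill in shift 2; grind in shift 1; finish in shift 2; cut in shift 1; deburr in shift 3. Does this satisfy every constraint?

Yes

cut and grind are set up together (same shift) — holds.
deburr and mill can't run in the same shift (same drill press) — holds.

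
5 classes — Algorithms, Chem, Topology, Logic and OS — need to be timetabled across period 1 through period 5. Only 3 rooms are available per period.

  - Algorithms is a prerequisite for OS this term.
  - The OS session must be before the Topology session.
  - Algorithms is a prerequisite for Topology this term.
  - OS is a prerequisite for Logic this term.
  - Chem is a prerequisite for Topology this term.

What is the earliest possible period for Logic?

period 3

Precedence pushes Logic to at least period 3.
Logic at period 3 is achievable: Chem -> period 1; Algorithms -> period 1; OS -> period 2; Logic -> period 3; Topology -> period 3.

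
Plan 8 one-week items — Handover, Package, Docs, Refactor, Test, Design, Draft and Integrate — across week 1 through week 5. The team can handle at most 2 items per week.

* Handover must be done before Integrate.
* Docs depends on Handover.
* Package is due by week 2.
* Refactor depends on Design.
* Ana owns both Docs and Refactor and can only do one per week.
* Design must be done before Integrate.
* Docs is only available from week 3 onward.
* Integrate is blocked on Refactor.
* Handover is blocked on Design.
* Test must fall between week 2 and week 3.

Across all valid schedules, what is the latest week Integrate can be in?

Precedence pushes Integrate to at least week 3.
Integrate at week 5 is achievable: Integrate=week 5; Test=week 2; Docs=week 3; Design=week 1; Package=week 1; Draft=week 3; Refactor=week 4; Handover=week 2.

week 5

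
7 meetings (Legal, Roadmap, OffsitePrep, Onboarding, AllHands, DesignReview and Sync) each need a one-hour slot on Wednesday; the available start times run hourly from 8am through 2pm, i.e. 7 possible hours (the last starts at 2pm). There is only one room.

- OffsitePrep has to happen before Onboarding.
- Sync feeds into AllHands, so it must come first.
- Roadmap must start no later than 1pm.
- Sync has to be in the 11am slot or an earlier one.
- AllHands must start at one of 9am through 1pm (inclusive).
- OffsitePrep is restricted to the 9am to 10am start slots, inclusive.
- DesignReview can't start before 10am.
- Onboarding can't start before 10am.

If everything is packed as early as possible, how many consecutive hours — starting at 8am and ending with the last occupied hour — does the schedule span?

7 hours

The precedence chain requires at least 2 distinct hours.
With at most 1 per hour and 7 meetings, at least 7 hours are needed.
Onboarding can't be placed before 10am — that is hour 3 counting from 8am — so the schedule must run through at least 3 hours.
7 works (last occupied hour: 2pm): for example Legal=2pm, Roadmap=1pm, OffsitePrep=9am, AllHands=11am, DesignReview=12pm, Sync=8am, Onboarding=10am.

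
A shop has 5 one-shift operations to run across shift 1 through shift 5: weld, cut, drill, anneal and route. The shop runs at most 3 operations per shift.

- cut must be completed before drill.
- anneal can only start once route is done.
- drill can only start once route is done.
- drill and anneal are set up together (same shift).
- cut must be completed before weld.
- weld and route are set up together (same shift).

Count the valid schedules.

10

Splitting on weld: it can be shift 2 (3), shift 3 (4), shift 4 (3). Listing each branch's schedules as (cut, drill, anneal, route) by shift number:
weld=shift 2: (1,3,3,2) (1,4,4,2) (1,5,5,2) — 3.
weld=shift 3: (1,4,4,3) (1,5,5,3) (2,4,4,3) (2,5,5,3) — 4.
weld=shift 4: (1,5,5,4) (2,5,5,4) (3,5,5,4) — 3.
Summing: 3 + 4 + 3 = 10.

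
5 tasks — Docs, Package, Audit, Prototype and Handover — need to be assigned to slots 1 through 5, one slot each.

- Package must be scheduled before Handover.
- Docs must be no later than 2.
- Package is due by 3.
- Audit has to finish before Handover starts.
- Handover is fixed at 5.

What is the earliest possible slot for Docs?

Docs's own window allows nothing later than 2.
Docs at 1 is achievable: Handover in 5, Audit in 1, Package in 1, Prototype in 1, Docs in 1.

1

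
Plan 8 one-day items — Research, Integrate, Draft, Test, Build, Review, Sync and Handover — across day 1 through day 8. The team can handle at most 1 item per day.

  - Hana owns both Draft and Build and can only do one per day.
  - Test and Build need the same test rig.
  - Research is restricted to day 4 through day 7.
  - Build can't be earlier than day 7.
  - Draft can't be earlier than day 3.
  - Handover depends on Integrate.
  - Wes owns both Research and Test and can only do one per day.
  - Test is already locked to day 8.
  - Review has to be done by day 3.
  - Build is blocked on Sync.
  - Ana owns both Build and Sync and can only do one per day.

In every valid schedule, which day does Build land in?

Build's window is day 7–day 8.
Test is fixed at day 8, and Build can't share a day with Test.
So Build must be day 7.

day 7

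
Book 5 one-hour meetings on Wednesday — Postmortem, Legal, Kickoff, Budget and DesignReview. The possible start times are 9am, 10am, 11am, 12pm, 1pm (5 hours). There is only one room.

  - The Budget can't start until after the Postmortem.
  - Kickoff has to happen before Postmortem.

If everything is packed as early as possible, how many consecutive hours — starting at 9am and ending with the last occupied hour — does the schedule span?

The precedence chain requires at least 3 distinct hours.
With at most 1 per hour and 5 meetings, at least 5 hours are needed.
5 works (last occupied hour: 1pm): for example Legal=12pm; Kickoff=9am; Budget=11am; Postmortem=10am; DesignReview=1pm.

5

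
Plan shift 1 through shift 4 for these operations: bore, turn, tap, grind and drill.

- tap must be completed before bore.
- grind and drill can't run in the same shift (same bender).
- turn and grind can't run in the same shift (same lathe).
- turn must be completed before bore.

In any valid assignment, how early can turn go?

Downstream work caps turn at shift 3.
turn at shift 1 is achievable: drill in shift 1, bore in shift 2, turn in shift 1, tap in shift 1, grind in shift 2.

shift 1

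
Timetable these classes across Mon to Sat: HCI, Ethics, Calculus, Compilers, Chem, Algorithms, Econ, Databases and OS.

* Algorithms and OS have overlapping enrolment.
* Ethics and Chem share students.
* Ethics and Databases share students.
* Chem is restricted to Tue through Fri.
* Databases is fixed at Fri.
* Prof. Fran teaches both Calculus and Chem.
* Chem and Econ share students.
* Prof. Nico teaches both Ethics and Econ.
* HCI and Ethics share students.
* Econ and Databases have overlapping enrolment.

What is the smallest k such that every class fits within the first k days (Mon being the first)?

5

Databases can't be placed before Fri — that is day 5 counting from Mon — so the schedule must run through at least 5 days.
5 works (last occupied day: Fri): for example Ethics -> Wed, Databases -> Fri, Compilers -> Mon, HCI -> Mon, Algorithms -> Mon, Calculus -> Mon, Econ -> Mon, OS -> Tue, Chem -> Tue.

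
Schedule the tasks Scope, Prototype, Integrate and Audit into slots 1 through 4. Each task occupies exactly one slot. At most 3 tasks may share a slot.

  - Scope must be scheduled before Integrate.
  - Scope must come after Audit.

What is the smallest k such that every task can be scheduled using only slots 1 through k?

The precedence chain requires at least 3 distinct slots.
With at most 3 per slot and 4 tasks, at least 2 slots are needed.
3 works (last occupied slot: 3): for example Prototype -> 1, Integrate -> 3, Audit -> 1, Scope -> 2.

3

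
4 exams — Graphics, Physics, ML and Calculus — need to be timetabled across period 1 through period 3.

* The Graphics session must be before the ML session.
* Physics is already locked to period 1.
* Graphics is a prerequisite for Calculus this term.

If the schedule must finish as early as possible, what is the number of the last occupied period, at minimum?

The precedence chain requires at least 2 distinct periods.
2 works (last occupied period: period 2): for example Graphics=period 1; Physics=period 1; ML=period 2; Calculus=period 2.

2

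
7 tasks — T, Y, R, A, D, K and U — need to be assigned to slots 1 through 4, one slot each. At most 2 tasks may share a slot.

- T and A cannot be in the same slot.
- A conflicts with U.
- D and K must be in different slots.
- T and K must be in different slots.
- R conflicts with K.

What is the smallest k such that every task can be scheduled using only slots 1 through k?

With at most 2 per slot and 7 tasks, at least 4 slots are needed.
4 works (last occupied slot: 4): for example A in 2; R in 2; U in 3; T in 1; Y in 1; D in 3; K in 4.

4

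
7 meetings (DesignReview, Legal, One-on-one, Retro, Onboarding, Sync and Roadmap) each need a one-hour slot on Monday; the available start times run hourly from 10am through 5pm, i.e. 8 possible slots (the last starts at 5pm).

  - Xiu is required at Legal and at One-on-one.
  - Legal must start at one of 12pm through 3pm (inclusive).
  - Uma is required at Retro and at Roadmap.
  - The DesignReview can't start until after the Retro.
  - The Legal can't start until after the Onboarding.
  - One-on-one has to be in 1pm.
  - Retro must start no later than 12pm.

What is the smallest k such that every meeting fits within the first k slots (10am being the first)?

The precedence chain requires at least 2 distinct slots.
One-on-one can't be placed before 1pm — that is slot 4 counting from 10am — so the schedule must run through at least 4 slots.
4 works (last occupied slot: 1pm): for example Legal in 12pm, Onboarding in 10am, One-on-one in 1pm, Roadmap in 11am, Retro in 10am, DesignReview in 11am, Sync in 10am.

4 slots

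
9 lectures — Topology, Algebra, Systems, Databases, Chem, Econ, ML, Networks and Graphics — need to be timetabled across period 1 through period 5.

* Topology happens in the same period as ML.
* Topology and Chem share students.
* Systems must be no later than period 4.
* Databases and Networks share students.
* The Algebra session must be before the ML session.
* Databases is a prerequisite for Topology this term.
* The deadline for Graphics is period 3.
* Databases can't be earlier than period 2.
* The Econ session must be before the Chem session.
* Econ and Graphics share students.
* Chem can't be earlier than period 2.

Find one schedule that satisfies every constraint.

Graphics -> period 1, Databases -> period 2, Systems -> period 1, Algebra -> period 1, Chem -> period 3, Networks -> period 1, ML -> period 4, Econ -> period 2, Topology -> period 4

Checking: Econ(period 2) before Chem(period 3); Databases(period 2) before Topology(period 4); Algebra(period 1) before ML(period 4); Databases(period 2) != Networks(period 1); Topology(period 4) != Chem(period 3); Econ(period 2) != Graphics(period 1); Topology = ML = period 4; Chem=period 3 in [period 2,period 5]; Systems=period 1 in [period 1,period 4]; Graphics=period 1 in [period 1,period 3]; Databases=period 2 in [period 2,period 5].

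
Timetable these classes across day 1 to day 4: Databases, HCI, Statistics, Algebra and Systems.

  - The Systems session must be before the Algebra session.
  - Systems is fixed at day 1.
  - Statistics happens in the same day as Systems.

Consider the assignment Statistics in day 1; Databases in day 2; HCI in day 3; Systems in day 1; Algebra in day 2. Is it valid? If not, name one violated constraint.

Yes, all constraints hold

Statistics happens in the same day as Systems — holds.
The Systems session must be before the Algebra session — holds.
Systems is fixed at day 1 — holds.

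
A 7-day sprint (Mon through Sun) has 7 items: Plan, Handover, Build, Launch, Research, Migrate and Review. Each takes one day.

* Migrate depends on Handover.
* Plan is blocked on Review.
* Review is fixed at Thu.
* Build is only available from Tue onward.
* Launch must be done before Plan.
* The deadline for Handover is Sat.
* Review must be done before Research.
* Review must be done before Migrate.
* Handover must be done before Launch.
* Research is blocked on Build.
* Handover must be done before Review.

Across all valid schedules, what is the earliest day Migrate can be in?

Precedence pushes Migrate to at least Fri.
Migrate at Fri is achievable: Launch in Tue, Review in Thu, Handover in Mon, Plan in Fri, Migrate in Fri, Research in Fri, Build in Tue.

Fri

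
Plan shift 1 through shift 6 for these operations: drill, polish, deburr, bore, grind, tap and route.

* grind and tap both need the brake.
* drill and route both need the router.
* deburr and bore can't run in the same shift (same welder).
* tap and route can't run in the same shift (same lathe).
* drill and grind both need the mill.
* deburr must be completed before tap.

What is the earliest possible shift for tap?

Precedence pushes tap to at least shift 2.
tap at shift 2 is achievable: grind -> shift 3, polish -> shift 1, tap -> shift 2, deburr -> shift 1, drill -> shift 1, bore -> shift 2, route -> shift 3.

shift 2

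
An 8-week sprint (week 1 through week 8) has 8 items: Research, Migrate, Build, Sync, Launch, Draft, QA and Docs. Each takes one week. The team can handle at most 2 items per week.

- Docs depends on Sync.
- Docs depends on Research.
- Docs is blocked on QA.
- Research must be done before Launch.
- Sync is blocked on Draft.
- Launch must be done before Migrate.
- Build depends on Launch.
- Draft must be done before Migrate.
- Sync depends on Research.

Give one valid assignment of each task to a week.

Launch=week 2; Docs=week 4; Migrate=week 3; Build=week 4; Draft=week 1; QA=week 3; Research=week 1; Sync=week 2

Checking: Draft(week 1) before Migrate(week 3); Sync(week 2) before Docs(week 4); Research(week 1) before Sync(week 2); Research(week 1) before Launch(week 2); QA(week 3) before Docs(week 4); Draft(week 1) before Sync(week 2); Launch(week 2) before Migrate(week 3); Launch(week 2) before Build(week 4); Research(week 1) before Docs(week 4); max 2 per week (cap 2).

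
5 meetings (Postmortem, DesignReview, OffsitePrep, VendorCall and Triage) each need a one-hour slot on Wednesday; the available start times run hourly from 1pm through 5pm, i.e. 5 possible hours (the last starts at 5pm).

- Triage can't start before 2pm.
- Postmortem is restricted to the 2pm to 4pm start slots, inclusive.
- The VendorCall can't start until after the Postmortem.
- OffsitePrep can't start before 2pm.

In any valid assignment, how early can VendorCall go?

Precedence pushes VendorCall to at least 3pm.
VendorCall at 3pm is achievable: OffsitePrep=2pm; DesignReview=1pm; VendorCall=3pm; Postmortem=2pm; Triage=2pm.

3pm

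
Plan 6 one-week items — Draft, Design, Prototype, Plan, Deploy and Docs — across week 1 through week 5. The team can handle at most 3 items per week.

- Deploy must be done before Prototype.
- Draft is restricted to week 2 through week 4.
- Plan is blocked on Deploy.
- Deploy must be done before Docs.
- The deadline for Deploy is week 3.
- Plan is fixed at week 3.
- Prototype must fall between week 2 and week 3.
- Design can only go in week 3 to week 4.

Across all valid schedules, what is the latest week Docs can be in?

week 5

Precedence pushes Docs to at least week 2.
Docs at week 5 is achievable: Deploy in week 1; Docs in week 5; Design in week 3; Plan in week 3; Draft in week 2; Prototype in week 2.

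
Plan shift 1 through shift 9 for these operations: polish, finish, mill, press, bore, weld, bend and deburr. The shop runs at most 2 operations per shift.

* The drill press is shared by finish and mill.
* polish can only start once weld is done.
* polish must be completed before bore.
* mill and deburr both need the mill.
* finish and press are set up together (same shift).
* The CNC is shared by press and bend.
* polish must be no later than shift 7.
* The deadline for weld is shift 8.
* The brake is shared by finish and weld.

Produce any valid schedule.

deburr -> shift 3; weld -> shift 1; press -> shift 4; bend -> shift 2; polish -> shift 2; mill -> shift 1; finish -> shift 4; bore -> shift 3

Checking: polish(shift 2) before bore(shift 3); weld(shift 1) before polish(shift 2); finish(shift 4) != weld(shift 1); finish(shift 4) != mill(shift 1); mill(shift 1) != deburr(shift 3); press(shift 4) != bend(shift 2); finish = press = shift 4; polish=shift 2 in [shift 1,shift 7]; weld=shift 1 in [shift 1,shift 8]; max 2 per shift (cap 2).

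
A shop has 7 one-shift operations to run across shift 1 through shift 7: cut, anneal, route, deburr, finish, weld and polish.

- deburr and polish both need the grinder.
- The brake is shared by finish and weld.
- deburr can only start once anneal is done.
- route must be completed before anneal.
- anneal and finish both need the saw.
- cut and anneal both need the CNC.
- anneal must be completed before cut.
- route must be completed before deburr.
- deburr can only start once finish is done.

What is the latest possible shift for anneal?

shift 6

Precedence pushes anneal to at least shift 2; downstream work caps anneal at shift 6.
anneal at shift 6 is achievable: deburr in shift 7, polish in shift 1, route in shift 1, weld in shift 2, cut in shift 7, anneal in shift 6, finish in shift 1.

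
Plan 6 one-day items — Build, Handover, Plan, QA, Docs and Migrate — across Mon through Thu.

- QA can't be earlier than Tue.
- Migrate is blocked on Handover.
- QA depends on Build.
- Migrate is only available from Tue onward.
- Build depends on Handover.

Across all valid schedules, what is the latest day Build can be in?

Wed

Precedence pushes Build to at least Tue; downstream work caps Build at Wed.
Build at Wed is achievable: Handover -> Mon; Docs -> Mon; Plan -> Mon; Build -> Wed; Migrate -> Tue; QA -> Thu.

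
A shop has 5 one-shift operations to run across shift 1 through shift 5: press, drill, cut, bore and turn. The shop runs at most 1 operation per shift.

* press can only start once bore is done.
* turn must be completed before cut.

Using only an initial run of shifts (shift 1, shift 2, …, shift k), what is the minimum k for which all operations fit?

5 shifts

The precedence chain requires at least 2 distinct shifts.
With at most 1 per shift and 5 operations, at least 5 shifts are needed.
5 works (last occupied shift: shift 5): for example cut in shift 4; bore in shift 1; turn in shift 3; drill in shift 5; press in shift 2.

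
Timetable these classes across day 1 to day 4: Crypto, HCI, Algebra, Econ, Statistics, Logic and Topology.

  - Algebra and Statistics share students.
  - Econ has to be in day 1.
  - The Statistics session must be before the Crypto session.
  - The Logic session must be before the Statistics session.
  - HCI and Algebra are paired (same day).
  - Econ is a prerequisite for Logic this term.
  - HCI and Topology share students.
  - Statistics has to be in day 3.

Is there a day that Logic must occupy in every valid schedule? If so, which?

Econ is fixed at day 1 and must come before Logic, so Logic is at least day 2.
Statistics is fixed at day 3 and must come after Logic, so Logic is at most day 2.
So Logic must be day 2.

day 2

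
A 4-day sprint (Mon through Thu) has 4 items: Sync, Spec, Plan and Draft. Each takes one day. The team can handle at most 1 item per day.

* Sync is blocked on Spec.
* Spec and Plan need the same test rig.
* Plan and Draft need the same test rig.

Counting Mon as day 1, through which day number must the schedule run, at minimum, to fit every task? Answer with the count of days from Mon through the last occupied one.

4

The precedence chain requires at least 2 distinct days.
With at most 1 per day and 4 tasks, at least 4 days are needed.
4 works (last occupied day: Thu): for example Spec -> Mon, Plan -> Wed, Sync -> Tue, Draft -> Thu.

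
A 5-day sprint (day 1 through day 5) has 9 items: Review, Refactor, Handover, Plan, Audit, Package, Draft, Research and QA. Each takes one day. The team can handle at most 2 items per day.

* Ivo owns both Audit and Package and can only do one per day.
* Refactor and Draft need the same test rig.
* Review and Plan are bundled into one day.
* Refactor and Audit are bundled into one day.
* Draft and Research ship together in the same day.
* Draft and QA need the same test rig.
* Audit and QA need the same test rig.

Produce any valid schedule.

Handover -> day 3; Audit -> day 2; Plan -> day 1; QA -> day 5; Draft -> day 4; Review -> day 1; Package -> day 3; Refactor -> day 2; Research -> day 4

Checking: Audit(day 2) != QA(day 5); Audit(day 2) != Package(day 3); Draft(day 4) != QA(day 5); Refactor(day 2) != Draft(day 4); Refactor = Audit = day 2; Review = Plan = day 1; Draft = Research = day 4; max 2 per day (cap 2).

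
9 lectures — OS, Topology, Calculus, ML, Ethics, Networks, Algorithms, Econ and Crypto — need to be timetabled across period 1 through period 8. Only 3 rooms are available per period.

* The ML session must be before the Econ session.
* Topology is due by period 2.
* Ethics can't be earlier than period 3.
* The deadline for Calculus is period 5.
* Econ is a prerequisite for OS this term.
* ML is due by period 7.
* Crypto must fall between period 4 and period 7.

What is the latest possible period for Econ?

period 7

Precedence pushes Econ to at least period 2; downstream work caps Econ at period 7.
Econ at period 7 is achievable: Topology in period 1; Algorithms in period 2; Ethics in period 3; Networks in period 2; Calculus in period 1; OS in period 8; ML in period 1; Econ in period 7; Crypto in period 4.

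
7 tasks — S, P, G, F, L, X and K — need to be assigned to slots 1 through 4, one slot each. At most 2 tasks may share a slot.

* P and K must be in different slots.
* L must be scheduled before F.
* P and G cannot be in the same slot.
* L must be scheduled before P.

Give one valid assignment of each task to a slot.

X in 3, K in 4, L in 1, P in 2, G in 3, F in 2, S in 1

Checking: L(1) before P(2); L(1) before F(2); P(2) != K(4); P(2) != G(3); max 2 per slot (cap 2).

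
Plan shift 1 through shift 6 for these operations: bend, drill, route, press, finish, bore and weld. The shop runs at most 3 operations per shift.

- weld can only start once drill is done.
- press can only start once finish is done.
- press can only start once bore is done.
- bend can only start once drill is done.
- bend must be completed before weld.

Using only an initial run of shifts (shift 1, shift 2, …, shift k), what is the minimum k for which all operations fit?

The precedence chain requires at least 3 distinct shifts.
With at most 3 per shift and 7 operations, at least 3 shifts are needed.
3 works (last occupied shift: shift 3): for example route -> shift 2; bend -> shift 2; press -> shift 2; drill -> shift 1; bore -> shift 1; finish -> shift 1; weld -> shift 3.

3 shifts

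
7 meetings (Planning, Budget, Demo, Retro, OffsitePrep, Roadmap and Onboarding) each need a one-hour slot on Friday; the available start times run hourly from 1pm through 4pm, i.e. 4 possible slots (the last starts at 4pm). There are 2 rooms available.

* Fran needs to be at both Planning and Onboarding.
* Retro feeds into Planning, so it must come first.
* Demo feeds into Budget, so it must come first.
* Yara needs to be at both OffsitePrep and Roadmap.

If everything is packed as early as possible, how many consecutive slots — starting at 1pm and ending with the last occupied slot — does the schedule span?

4

The precedence chain requires at least 2 distinct slots.
With at most 2 per slot and 7 meetings, at least 4 slots are needed.
4 works (last occupied slot: 4pm): for example Budget in 2pm, Planning in 2pm, Roadmap in 4pm, Onboarding in 3pm, Demo in 1pm, Retro in 1pm, OffsitePrep in 3pm.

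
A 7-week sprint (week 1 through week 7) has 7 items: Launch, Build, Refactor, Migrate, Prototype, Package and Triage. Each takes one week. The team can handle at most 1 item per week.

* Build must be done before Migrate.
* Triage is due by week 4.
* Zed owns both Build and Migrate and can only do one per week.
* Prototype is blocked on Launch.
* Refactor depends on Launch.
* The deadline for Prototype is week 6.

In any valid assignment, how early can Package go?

week 1

Package at week 1 is achievable: Launch -> week 3; Prototype -> week 4; Triage -> week 2; Refactor -> week 6; Build -> week 5; Package -> week 1; Migrate -> week 7.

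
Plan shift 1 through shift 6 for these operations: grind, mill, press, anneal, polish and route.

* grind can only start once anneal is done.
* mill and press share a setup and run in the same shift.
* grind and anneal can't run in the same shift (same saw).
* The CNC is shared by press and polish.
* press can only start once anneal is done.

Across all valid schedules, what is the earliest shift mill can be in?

shift 2

Mill must be in the same shift as press, which can't be before shift 2, so mill is at least shift 2.
mill at shift 2 is achievable: route -> shift 1, polish -> shift 1, grind -> shift 2, anneal -> shift 1, press -> shift 2, mill -> shift 2.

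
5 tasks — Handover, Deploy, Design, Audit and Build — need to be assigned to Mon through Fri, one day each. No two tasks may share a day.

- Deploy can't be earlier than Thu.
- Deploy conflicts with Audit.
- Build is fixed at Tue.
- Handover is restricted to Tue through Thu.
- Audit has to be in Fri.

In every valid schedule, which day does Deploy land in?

Thu

Deploy's window is Thu–Fri.
Audit is fixed at Fri, and Deploy can't share a day with Audit.
So Deploy must be Thu.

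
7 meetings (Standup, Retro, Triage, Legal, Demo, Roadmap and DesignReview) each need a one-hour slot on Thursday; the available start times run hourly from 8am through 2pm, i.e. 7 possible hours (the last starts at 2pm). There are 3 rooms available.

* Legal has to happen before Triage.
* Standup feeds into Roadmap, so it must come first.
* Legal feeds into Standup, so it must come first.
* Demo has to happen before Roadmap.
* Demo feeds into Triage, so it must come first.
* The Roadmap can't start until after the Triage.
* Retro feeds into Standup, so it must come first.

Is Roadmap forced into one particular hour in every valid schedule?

Roadmap can be 10am (e.g. Demo -> 8am; Legal -> 8am; DesignReview -> 9am; Triage -> 9am; Standup -> 9am; Roadmap -> 10am; Retro -> 8am) or 11am (e.g. Roadmap=11am, Demo=8am, DesignReview=9am, Standup=9am, Legal=8am, Retro=8am, Triage=9am).

No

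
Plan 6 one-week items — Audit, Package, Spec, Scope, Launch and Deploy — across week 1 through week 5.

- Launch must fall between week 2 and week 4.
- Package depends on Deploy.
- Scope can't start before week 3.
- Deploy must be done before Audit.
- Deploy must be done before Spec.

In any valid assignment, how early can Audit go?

week 2

Precedence pushes Audit to at least week 2.
Audit at week 2 is achievable: Deploy -> week 1; Audit -> week 2; Scope -> week 3; Spec -> week 2; Package -> week 2; Launch -> week 2.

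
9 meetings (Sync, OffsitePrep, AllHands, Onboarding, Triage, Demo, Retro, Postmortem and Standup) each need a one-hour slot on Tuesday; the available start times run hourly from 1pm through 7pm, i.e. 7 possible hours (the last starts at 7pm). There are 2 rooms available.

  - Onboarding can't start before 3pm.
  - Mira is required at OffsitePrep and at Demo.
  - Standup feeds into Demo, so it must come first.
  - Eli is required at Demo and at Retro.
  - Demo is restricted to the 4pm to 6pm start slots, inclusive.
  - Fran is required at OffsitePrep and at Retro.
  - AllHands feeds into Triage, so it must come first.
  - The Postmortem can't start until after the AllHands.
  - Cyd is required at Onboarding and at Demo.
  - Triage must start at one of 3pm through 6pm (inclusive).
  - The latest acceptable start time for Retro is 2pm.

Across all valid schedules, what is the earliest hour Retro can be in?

Retro's own window allows nothing later than 2pm.
Retro at 1pm is achievable: Postmortem=2pm; Sync=4pm; AllHands=1pm; Triage=3pm; Demo=4pm; OffsitePrep=5pm; Standup=2pm; Onboarding=3pm; Retro=1pm.

1pm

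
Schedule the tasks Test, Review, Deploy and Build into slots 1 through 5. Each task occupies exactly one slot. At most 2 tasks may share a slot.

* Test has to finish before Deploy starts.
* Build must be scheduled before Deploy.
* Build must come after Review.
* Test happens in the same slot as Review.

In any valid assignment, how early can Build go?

2

Precedence pushes Build to at least 2; downstream work caps Build at 4.
Build at 2 is achievable: Review=1; Test=1; Build=2; Deploy=3.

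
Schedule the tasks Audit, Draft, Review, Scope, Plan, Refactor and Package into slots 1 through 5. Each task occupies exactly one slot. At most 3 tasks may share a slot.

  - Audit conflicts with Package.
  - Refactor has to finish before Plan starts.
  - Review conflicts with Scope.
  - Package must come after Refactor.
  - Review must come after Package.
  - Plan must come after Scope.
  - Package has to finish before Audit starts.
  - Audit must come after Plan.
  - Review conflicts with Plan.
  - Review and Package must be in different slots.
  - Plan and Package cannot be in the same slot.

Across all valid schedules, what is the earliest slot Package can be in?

Precedence pushes Package to at least 2; downstream work caps Package at 4.
Package at 2 is achievable: Draft in 1; Review in 4; Package in 2; Plan in 3; Scope in 1; Audit in 4; Refactor in 1.

2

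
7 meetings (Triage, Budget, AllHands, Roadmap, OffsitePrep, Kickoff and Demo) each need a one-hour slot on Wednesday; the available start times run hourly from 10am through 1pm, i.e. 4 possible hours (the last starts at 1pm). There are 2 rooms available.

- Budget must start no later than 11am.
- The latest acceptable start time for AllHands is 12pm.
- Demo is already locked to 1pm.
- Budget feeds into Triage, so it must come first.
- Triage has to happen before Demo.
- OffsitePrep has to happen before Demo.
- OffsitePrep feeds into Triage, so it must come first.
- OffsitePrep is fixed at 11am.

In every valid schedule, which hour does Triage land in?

12pm

OffsitePrep is fixed at 11am and must come before Triage, so Triage is at least 12pm.
Demo is fixed at 1pm and must come after Triage, so Triage is at most 12pm.
So Triage must be 12pm.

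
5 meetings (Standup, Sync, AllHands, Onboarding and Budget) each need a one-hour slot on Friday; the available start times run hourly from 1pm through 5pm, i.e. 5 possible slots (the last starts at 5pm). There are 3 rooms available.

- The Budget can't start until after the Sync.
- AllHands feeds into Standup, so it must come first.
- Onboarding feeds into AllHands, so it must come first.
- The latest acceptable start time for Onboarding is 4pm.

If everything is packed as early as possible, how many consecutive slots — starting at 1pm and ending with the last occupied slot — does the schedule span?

3

The precedence chain requires at least 3 distinct slots.
With at most 3 per slot and 5 meetings, at least 2 slots are needed.
3 works (last occupied slot: 3pm): for example Sync -> 1pm, Onboarding -> 1pm, AllHands -> 2pm, Budget -> 2pm, Standup -> 3pm.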